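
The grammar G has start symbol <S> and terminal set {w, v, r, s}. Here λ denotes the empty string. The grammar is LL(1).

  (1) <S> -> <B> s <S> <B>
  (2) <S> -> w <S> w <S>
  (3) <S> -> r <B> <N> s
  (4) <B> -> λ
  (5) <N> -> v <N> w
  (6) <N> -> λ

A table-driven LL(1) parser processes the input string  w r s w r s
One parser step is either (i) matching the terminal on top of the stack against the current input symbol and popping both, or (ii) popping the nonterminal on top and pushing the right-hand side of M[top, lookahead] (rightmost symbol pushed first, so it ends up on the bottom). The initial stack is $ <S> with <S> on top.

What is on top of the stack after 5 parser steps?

step 1: stack=$ <S>  input=w r s w r s $  — expand <S> -> w <S> w <S>
step 2: stack=$ <S> w <S> w  input=w r s w r s $  — match w
step 3: stack=$ <S> w <S>  input=r s w r s $  — expand <S> -> r <B> <N> s
step 4: stack=$ <S> w s <N> <B> r  input=r s w r s $  — match r
step 5: stack=$ <S> w s <N> <B>  input=s w r s $  — expand <B> -> λ
Stack after step 5: $ <S> w s <N> (top = <N>).

<N>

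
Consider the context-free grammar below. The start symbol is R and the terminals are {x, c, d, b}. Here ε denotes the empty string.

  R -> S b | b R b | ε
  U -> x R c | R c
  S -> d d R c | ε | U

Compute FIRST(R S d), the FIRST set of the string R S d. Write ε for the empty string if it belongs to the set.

FIRST(R) = {ε, b, c, d, x}  (via S b)
FIRST(U) = {b, c, d, x}  (via R c)
FIRST(S) = {ε, b, c, d, x}  (via U)
FIRST(R S d): take FIRST of each symbol in turn, carrying on past any symbol whose FIRST contains ε; result {b, c, d, x}.

{b, c, d, x}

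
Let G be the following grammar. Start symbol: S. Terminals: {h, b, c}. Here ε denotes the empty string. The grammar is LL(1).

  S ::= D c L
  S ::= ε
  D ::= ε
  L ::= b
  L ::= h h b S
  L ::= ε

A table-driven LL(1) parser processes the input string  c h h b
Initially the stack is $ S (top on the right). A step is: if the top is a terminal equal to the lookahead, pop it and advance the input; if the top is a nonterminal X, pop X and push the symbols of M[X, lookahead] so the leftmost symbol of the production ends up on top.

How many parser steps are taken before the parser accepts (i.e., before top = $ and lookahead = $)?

8

     Stack      Input      Action
  1  $ S        c h h b $  expand S ::= D c L
  2  $ L c D    c h h b $  expand D ::= ε
  3  $ L c      c h h b $  match c
  4  $ L        h h b $    expand L ::= h h b S
  5  $ S b h h  h h b $    match h
  6  $ S b h    h b $      match h
  7  $ S b      b $        match b
  8  $ S        $          expand S ::= ε
Accept reached after 8 steps.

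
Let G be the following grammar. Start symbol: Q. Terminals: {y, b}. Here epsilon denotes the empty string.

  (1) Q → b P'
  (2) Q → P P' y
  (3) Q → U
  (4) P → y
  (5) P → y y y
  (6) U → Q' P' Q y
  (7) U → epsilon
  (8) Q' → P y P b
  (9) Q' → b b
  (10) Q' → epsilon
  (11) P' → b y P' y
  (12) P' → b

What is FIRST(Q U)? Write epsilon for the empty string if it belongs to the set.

FIRST(P) = {y}
FIRST(P') = {b}
FIRST(Q') = {epsilon, b, y}  (via P y P b)
FIRST(U) = {epsilon, b, y}  (via Q' P' Q y)
FIRST(Q) = {epsilon, b, y}  (via P P' y, U)
FIRST(Q U): take FIRST of each symbol in turn, carrying on past any symbol whose FIRST contains epsilon; result {epsilon, b, y}.

{epsilon, b, y}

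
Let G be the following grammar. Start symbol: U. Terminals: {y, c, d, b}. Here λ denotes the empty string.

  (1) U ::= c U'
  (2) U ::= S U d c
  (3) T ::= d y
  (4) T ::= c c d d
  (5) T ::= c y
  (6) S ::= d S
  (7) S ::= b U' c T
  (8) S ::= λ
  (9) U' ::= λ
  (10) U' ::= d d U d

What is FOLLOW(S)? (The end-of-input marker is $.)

FIRST(T): from T::=d y we get {d}; from T::=c c d d we get {c}; from T::=c y we get {c}. So FIRST(T) = {c, d}.
FIRST(S): from S::=d S we get {d}; from S::=b U' c T we get {b}; from S::=λ we get {λ}. So FIRST(S) = {λ, b, d}.
FIRST(U'): from U'::=λ we get {λ}; from U'::=d d U d we get {d}. So FIRST(U') = {λ, d}.
FIRST(U): from U::=c U' we get {c}; from U::=S U d c we get {b, c, d}. So FIRST(U) = {b, c, d}.
FOLLOW(U) includes $ since U is the start symbol.
FOLLOW(U): in U::=S U d c, U is followed by d c with FIRST {d}; in U'::=d d U d, U is followed by d with FIRST {d}. Thus FOLLOW(U) = {$, d}.
FOLLOW(S): in U::=S U d c, S is followed by U d c with FIRST {b, c, d}; in S::=d S, the suffix after S is empty (adds nothing new). Thus FOLLOW(S) = {b, c, d}.
FOLLOW(T): in S::=b U' c T, the suffix after T is empty, so FOLLOW(T) ⊇ FOLLOW(S) = {b, c, d}. Thus FOLLOW(T) = {b, c, d}.
FOLLOW(U'): in U::=c U', the suffix after U' is empty, so FOLLOW(U') ⊇ FOLLOW(U) = {$, d}; in S::=b U' c T, U' is followed by c T with FIRST {c}. Thus FOLLOW(U') = {$, c, d}.

{b, c, d}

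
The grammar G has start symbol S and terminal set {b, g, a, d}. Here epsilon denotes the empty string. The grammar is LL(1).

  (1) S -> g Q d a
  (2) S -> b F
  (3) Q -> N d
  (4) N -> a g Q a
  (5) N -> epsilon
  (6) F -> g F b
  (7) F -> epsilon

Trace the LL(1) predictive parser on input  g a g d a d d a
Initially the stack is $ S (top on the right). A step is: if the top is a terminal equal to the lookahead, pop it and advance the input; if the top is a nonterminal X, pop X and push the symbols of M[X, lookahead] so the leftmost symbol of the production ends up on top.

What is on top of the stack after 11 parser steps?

      Stack            Input              Action
   1  $ S              g a g d a d d a $  expand S -> g Q d a
   2  $ a d Q g        g a g d a d d a $  match g
   3  $ a d Q          a g d a d d a $    expand Q -> N d
   4  $ a d d N        a g d a d d a $    expand N -> a g Q a
   5  $ a d d a Q g a  a g d a d d a $    match a
   6  $ a d d a Q g    g d a d d a $      match g
   7  $ a d d a Q      d a d d a $        expand Q -> N d
   8  $ a d d a d N    d a d d a $        expand N -> epsilon
   9  $ a d d a d      d a d d a $        match d
  10  $ a d d a        a d d a $          match a
  11  $ a d d          d d a $            match d
Stack after step 11: $ a d (top = d).

d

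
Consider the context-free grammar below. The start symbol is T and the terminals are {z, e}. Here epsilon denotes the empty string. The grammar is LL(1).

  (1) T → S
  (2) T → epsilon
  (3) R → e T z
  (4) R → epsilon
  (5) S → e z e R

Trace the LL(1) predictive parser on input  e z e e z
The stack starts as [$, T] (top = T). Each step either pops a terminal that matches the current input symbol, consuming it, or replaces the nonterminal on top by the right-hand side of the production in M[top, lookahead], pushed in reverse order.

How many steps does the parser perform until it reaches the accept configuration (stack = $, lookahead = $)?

9

step 1: stack=$ T  input=e z e e z $  — expand T → S
step 2: stack=$ S  input=e z e e z $  — expand S → e z e R
step 3: stack=$ R e z e  input=e z e e z $  — match e
step 4: stack=$ R e z  input=z e e z $  — match z
step 5: stack=$ R e  input=e e z $  — match e
step 6: stack=$ R  input=e z $  — expand R → e T z
step 7: stack=$ z T e  input=e z $  — match e
step 8: stack=$ z T  input=z $  — expand T → epsilon
step 9: stack=$ z  input=z $  — match z
Accept reached after 9 steps.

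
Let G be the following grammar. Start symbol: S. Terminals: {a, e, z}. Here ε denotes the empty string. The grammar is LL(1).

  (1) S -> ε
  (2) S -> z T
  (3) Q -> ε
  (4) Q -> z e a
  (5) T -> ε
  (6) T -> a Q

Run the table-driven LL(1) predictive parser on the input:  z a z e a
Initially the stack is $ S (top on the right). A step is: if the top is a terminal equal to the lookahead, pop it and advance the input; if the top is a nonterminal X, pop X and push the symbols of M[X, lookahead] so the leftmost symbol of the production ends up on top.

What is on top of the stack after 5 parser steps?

z

step 1: stack=$ S  input=z a z e a $  — expand S -> z T
step 2: stack=$ T z  input=z a z e a $  — match z
step 3: stack=$ T  input=a z e a $  — expand T -> a Q
step 4: stack=$ Q a  input=a z e a $  — match a
step 5: stack=$ Q  input=z e a $  — expand Q -> z e a
Stack after step 5: $ a e z (top = z).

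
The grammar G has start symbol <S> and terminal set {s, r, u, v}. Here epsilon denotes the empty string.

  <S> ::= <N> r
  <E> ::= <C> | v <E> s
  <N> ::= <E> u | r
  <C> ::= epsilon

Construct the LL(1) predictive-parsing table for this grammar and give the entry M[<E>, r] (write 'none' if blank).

none

FIRST(<C>) = {epsilon}
FIRST(<E>) = {epsilon, v}  (via <C>)
FIRST(<N>) = {r, u, v}  (via <E> u)
FIRST(<S>) = {r, u, v}  (via <N> r)
FOLLOW(<S>) includes $ since <S> is the start symbol.
FOLLOW(<E>): in <E>::=v <E> s, <E> is followed by s with FIRST {s}; in <N>::=<E> u, <E> is followed by u with FIRST {u}. Thus FOLLOW(<E>) = {s, u}.
For <E> ::= <C>: FIRST(<C>) = {epsilon}, so it goes in M[<E>, t] for t ∈ {}; since epsilon ∈ FIRST, also for every t ∈ FOLLOW(<E>) = {s, u}.
For <E> ::= v <E> s: FIRST(v <E> s) = {v}, so it goes in M[<E>, t] for t ∈ {v}.
None of these place a production in M[<E>, r].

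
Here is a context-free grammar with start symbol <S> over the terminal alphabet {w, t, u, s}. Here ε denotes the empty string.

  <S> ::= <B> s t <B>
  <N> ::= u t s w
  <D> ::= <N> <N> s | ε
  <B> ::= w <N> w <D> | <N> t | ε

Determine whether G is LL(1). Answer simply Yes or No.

Yes

FIRST(<S>) = {s, u, w}
FIRST(<N>) = {u}
FIRST(<D>) = {ε, u}
FIRST(<B>) = {ε, u, w}
FOLLOW(<S>) = {$}
FOLLOW(<N>) = {s, t, u, w}
FOLLOW(<D>) = {$, s}
FOLLOW(<B>) = {$, s}
Each cell of M receives at most one production.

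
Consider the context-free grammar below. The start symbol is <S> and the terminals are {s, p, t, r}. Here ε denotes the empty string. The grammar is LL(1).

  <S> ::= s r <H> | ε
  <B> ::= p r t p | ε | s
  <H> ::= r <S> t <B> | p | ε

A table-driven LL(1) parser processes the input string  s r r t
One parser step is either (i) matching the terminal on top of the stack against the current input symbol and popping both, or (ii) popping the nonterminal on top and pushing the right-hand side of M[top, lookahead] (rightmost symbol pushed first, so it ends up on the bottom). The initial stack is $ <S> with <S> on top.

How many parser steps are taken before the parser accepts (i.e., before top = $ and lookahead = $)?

8

     Stack          Input      Action
  1  $ <S>          s r r t $  expand <S> ::= s r <H>
  2  $ <H> r s      s r r t $  match s
  3  $ <H> r        r r t $    match r
  4  $ <H>          r t $      expand <H> ::= r <S> t <B>
  5  $ <B> t <S> r  r t $      match r
  6  $ <B> t <S>    t $        expand <S> ::= ε
  7  $ <B> t        t $        match t
  8  $ <B>          $          expand <B> ::= ε
Accept reached after 8 steps.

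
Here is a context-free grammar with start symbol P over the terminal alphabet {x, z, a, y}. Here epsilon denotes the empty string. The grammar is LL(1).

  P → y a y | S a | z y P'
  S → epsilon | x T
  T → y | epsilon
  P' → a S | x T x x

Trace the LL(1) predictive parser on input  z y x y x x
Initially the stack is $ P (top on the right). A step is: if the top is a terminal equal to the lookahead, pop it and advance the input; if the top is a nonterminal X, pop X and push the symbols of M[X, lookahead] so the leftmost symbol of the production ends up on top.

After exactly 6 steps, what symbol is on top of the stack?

step 1: stack=$ P  input=z y x y x x $  — expand P → z y P'
step 2: stack=$ P' y z  input=z y x y x x $  — match z
step 3: stack=$ P' y  input=y x y x x $  — match y
step 4: stack=$ P'  input=x y x x $  — expand P' → x T x x
step 5: stack=$ x x T x  input=x y x x $  — match x
step 6: stack=$ x x T  input=y x x $  — expand T → y
Stack after step 6: $ x x y (top = y).

y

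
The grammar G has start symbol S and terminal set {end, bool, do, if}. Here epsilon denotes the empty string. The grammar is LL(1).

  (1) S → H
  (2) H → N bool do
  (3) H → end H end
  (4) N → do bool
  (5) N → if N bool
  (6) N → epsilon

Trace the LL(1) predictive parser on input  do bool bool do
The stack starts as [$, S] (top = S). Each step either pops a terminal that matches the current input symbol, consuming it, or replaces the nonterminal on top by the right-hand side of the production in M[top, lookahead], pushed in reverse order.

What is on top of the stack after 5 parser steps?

bool

     Stack              Input              Action
  1  $ S                do bool bool do $  expand S → H
  2  $ H                do bool bool do $  expand H → N bool do
  3  $ do bool N        do bool bool do $  expand N → do bool
  4  $ do bool bool do  do bool bool do $  match do
  5  $ do bool bool     bool bool do $     match bool
Stack after step 5: $ do bool (top = bool).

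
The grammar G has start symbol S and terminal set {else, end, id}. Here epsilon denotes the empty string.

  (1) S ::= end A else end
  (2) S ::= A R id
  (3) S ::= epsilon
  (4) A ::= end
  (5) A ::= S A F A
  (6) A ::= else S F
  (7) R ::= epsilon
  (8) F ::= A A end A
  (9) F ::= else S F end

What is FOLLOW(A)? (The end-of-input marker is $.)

{else, end, id}

FIRST(R): from R::=epsilon we get {epsilon}. So FIRST(R) = {epsilon}.
FIRST(S): from S::=end A else end we get {end}; from S::=A R id we get {else, end}; from S::=epsilon we get {epsilon}. So FIRST(S) = {epsilon, else, end}.
FIRST(A): from A::=end we get {end}; from A::=S A F A we get {else, end}; from A::=else S F we get {else}. So FIRST(A) = {else, end}.
FIRST(F): from F::=A A end A we get {else, end}; from F::=else S F end we get {else}. So FIRST(F) = {else, end}.
FOLLOW(S) includes $ since S is the start symbol.
FOLLOW(S): in A::=S A F A, S is followed by A F A with FIRST {else, end}; in A::=else S F, S is followed by F with FIRST {else, end}; in F::=else S F end, S is followed by F end with FIRST {else, end}. Thus FOLLOW(S) = {$, else, end}.
FOLLOW(R): in S::=A R id, R is followed by id with FIRST {id}. Thus FOLLOW(R) = {id}.
FOLLOW(A): in S::=end A else end, A is followed by else end with FIRST {else}; in S::=A R id, A is followed by R id with FIRST {id}; in A::=S A F A (occurrence 1), A is followed by F A with FIRST {else, end}; in A::=S A F A (occurrence 2), the suffix after A is empty (adds nothing new); in F::=A A end A (occurrence 1), A is followed by A end A with FIRST {else, end}; in F::=A A end A (occurrence 2), A is followed by end A with FIRST {end}; in F::=A A end A (occurrence 3), the suffix after A is empty, so FOLLOW(A) ⊇ FOLLOW(F) = {else, end, id}. Thus FOLLOW(A) = {else, end, id}.
FOLLOW(F): in A::=S A F A, F is followed by A with FIRST {else, end}; in A::=else S F, the suffix after F is empty, so FOLLOW(F) ⊇ FOLLOW(A) = {else, end, id}; in F::=else S F end, F is followed by end with FIRST {end}. Thus FOLLOW(F) = {else, end, id}.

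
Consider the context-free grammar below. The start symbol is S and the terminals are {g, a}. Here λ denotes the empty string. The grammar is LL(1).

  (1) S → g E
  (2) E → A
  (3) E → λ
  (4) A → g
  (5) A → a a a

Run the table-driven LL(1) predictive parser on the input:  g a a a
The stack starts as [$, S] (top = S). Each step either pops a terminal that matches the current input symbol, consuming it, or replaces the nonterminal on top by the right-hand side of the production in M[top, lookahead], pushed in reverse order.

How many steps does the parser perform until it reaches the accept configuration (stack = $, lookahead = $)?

7

     Stack    Input      Action
  1  $ S      g a a a $  expand S → g E
  2  $ E g    g a a a $  match g
  3  $ E      a a a $    expand E → A
  4  $ A      a a a $    expand A → a a a
  5  $ a a a  a a a $    match a
  6  $ a a    a a $      match a
  7  $ a      a $        match a
Accept reached after 7 steps.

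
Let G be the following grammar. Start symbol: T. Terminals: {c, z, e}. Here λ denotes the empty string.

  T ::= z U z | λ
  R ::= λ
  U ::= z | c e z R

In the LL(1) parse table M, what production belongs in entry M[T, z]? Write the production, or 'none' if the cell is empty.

T ::= z U z

FIRST(T) = {λ, z}
FIRST(R) = {λ}
FIRST(U) = {c, z}
FOLLOW(T) includes $ since T is the start symbol.
FOLLOW(T): T appears on no right-hand side. Thus FOLLOW(T) = {$}.
For T ::= z U z: FIRST(z U z) = {z}, so it goes in M[T, t] for t ∈ {z}.
For T ::= λ: FIRST(λ) = {λ}, so it goes in M[T, t] for t ∈ {}; since λ ∈ FIRST, also for every t ∈ FOLLOW(T) = {$}.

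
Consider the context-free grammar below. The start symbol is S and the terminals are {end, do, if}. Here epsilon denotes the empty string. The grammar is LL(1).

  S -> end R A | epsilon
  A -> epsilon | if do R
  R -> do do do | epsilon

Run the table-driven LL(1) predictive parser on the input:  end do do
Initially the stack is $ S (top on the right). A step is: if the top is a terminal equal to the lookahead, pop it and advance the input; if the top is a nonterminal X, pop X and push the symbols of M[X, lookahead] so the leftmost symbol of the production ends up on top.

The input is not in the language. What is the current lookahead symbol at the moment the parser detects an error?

step 1: stack=$ S  input=end do do $  — expand S -> end R A
step 2: stack=$ A R end  input=end do do $  — match end
step 3: stack=$ A R  input=do do $  — expand R -> do do do
step 4: stack=$ A do do do  input=do do $  — match do
step 5: stack=$ A do do  input=do $  — match do
step 6: stack=$ A do  input=$  — error: top is terminal do but lookahead is $

$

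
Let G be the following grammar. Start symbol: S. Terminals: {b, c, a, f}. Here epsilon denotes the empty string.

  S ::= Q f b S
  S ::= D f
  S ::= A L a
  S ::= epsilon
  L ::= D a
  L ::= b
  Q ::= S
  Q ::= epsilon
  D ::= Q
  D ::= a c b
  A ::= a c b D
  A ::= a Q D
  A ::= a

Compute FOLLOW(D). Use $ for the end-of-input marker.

FIRST(A) = {a}
FIRST(S) = {epsilon, a, f}  (via Q f b S, D f, A L a)
FIRST(Q) = {epsilon, a, f}  (via S)
FIRST(D) = {epsilon, a, f}  (via Q)
FIRST(L) = {a, b, f}  (via D a)
FOLLOW(S) includes $ since S is the start symbol.
FOLLOW(L): in S::=A L a, L is followed by a with FIRST {a}. Thus FOLLOW(L) = {a}.
FOLLOW(A): in S::=A L a, A is followed by L a with FIRST {a, b, f}. Thus FOLLOW(A) = {a, b, f}.
FOLLOW(D): in S::=D f, D is followed by f with FIRST {f}; in L::=D a, D is followed by a with FIRST {a}; in A::=a c b D, the suffix after D is empty, so FOLLOW(D) ⊇ FOLLOW(A) = {a, b, f}; in A::=a Q D, the suffix after D is empty, so FOLLOW(D) ⊇ FOLLOW(A) = {a, b, f}. Thus FOLLOW(D) = {a, b, f}.
FOLLOW(Q): in S::=Q f b S, Q is followed by f b S with FIRST {f}; in D::=Q, the suffix after Q is empty, so FOLLOW(Q) ⊇ FOLLOW(D) = {a, b, f}; in A::=a Q D, Q is followed by D with FIRST {epsilon, a, f}; in A::=a Q D, the suffix after Q is nullable, so FOLLOW(Q) ⊇ FOLLOW(A) = {a, b, f}. Thus FOLLOW(Q) = {a, b, f}.
FOLLOW(S): in S::=Q f b S, the suffix after S is empty (adds nothing new); in Q::=S, the suffix after S is empty, so FOLLOW(S) ⊇ FOLLOW(Q) = {a, b, f}. Thus FOLLOW(S) = {$, a, b, f}.

{a, b, f}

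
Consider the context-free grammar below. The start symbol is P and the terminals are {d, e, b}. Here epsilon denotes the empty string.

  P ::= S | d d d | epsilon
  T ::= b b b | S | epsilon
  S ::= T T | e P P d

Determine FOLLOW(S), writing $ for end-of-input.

{$, b, d, e}

FIRST(P): from P::=S we get {epsilon, b, e}; from P::=d d d we get {d}; from P::=epsilon we get {epsilon}. So FIRST(P) = {epsilon, b, d, e}.
FIRST(T): from T::=b b b we get {b}; from T::=S we get {epsilon, b, e}; from T::=epsilon we get {epsilon}. So FIRST(T) = {epsilon, b, e}.
FIRST(S): from S::=T T we get {epsilon, b, e}; from S::=e P P d we get {e}. So FIRST(S) = {epsilon, b, e}.
FOLLOW(P) includes $ since P is the start symbol.
FOLLOW(P): in S::=e P P d (occurrence 1), P is followed by P d with FIRST {b, d, e}; in S::=e P P d (occurrence 2), P is followed by d with FIRST {d}. Thus FOLLOW(P) = {$, b, d, e}.
FOLLOW(T): in S::=T T (occurrence 1), T is followed by T with FIRST {epsilon, b, e}; in S::=T T (occurrence 1), the suffix after T is nullable, so FOLLOW(T) ⊇ FOLLOW(S) = {$, b, d, e}; in S::=T T (occurrence 2), the suffix after T is empty, so FOLLOW(T) ⊇ FOLLOW(S) = {$, b, d, e}. Thus FOLLOW(T) = {$, b, d, e}.
FOLLOW(S): in P::=S, the suffix after S is empty, so FOLLOW(S) ⊇ FOLLOW(P) = {$, b, d, e}; in T::=S, the suffix after S is empty, so FOLLOW(S) ⊇ FOLLOW(T) = {$, b, d, e}. Thus FOLLOW(S) = {$, b, d, e}.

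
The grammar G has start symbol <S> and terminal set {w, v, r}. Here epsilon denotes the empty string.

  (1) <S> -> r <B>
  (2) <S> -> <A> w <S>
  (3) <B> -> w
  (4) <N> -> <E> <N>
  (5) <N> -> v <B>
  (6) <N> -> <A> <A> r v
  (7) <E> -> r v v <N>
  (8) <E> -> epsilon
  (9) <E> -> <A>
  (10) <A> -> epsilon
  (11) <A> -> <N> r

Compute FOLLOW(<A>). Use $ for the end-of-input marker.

{r, v, w}

FIRST(<B>) = {w}
FIRST(<S>) = {r, v, w}  (via <A> w <S>)
FIRST(<N>) = {r, v}  (via <E> <N>, <A> <A> r v)
FIRST(<A>) = {epsilon, r, v}  (via <N> r)
FIRST(<E>) = {epsilon, r, v}  (via <A>)
FOLLOW(<S>) includes $ since <S> is the start symbol.
FOLLOW(<S>): in <S>-><A> w <S>, the suffix after <S> is empty (adds nothing new). Thus FOLLOW(<S>) = {$}.
FOLLOW(<E>): in <N>-><E> <N>, <E> is followed by <N> with FIRST {r, v}. Thus FOLLOW(<E>) = {r, v}.
FOLLOW(<N>): in <N>-><E> <N>, the suffix after <N> is empty (adds nothing new); in <E>->r v v <N>, the suffix after <N> is empty, so FOLLOW(<N>) ⊇ FOLLOW(<E>) = {r, v}; in <A>-><N> r, <N> is followed by r with FIRST {r}. Thus FOLLOW(<N>) = {r, v}.
FOLLOW(<B>): in <S>->r <B>, the suffix after <B> is empty, so FOLLOW(<B>) ⊇ FOLLOW(<S>) = {$}; in <N>->v <B>, the suffix after <B> is empty, so FOLLOW(<B>) ⊇ FOLLOW(<N>) = {r, v}. Thus FOLLOW(<B>) = {$, r, v}.
FOLLOW(<A>): in <S>-><A> w <S>, <A> is followed by w <S> with FIRST {w}; in <N>-><A> <A> r v (occurrence 1), <A> is followed by <A> r v with FIRST {r, v}; in <N>-><A> <A> r v (occurrence 2), <A> is followed by r v with FIRST {r}; in <E>-><A>, the suffix after <A> is empty, so FOLLOW(<A>) ⊇ FOLLOW(<E>) = {r, v}. Thus FOLLOW(<A>) = {r, v, w}.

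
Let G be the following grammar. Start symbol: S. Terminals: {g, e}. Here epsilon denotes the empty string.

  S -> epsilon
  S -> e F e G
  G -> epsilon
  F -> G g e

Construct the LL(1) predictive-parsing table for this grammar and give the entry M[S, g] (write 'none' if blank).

FIRST(S) = {epsilon, e}
FIRST(G) = {epsilon}
FIRST(F) = {g}  (via G g e)
FOLLOW(S) includes $ since S is the start symbol.
FOLLOW(S): S appears on no right-hand side. Thus FOLLOW(S) = {$}.
For S -> epsilon: FIRST(epsilon) = {epsilon}, so it goes in M[S, t] for t ∈ {}; since epsilon ∈ FIRST, also for every t ∈ FOLLOW(S) = {$}.
For S -> e F e G: FIRST(e F e G) = {e}, so it goes in M[S, t] for t ∈ {e}.
None of these place a production in M[S, g].

none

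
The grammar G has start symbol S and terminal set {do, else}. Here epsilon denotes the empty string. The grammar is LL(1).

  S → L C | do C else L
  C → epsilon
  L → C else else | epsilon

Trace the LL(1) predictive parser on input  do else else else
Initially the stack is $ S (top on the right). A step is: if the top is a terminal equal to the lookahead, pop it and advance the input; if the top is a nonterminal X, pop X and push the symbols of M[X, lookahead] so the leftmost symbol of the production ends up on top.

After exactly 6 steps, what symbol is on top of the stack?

step 1: stack=$ S  input=do else else else $  — expand S → do C else L
step 2: stack=$ L else C do  input=do else else else $  — match do
step 3: stack=$ L else C  input=else else else $  — expand C → epsilon
step 4: stack=$ L else  input=else else else $  — match else
step 5: stack=$ L  input=else else $  — expand L → C else else
step 6: stack=$ else else C  input=else else $  — expand C → epsilon
Stack after step 6: $ else else (top = else).

else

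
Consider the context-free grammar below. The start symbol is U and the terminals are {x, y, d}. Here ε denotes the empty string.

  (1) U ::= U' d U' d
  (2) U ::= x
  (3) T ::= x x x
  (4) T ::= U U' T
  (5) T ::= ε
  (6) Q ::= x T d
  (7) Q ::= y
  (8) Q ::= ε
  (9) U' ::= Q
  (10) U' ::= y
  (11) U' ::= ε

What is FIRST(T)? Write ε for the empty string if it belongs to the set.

{ε, d, x, y}

FIRST(Q): from Q::=x T d we get {x}; from Q::=y we get {y}; from Q::=ε we get {ε}. So FIRST(Q) = {ε, x, y}.
FIRST(U'): from U'::=Q we get {ε, x, y}; from U'::=y we get {y}; from U'::=ε we get {ε}. So FIRST(U') = {ε, x, y}.
FIRST(U): from U::=U' d U' d we get {d, x, y}; from U::=x we get {x}. So FIRST(U) = {d, x, y}.
FIRST(T): from T::=x x x we get {x}; from T::=U U' T we get {d, x, y}; from T::=ε we get {ε}. So FIRST(T) = {ε, d, x, y}.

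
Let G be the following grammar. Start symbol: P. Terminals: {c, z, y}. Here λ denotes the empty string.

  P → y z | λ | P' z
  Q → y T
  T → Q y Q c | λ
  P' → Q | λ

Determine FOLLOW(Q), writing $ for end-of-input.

{c, y, z}

FIRST(Q) = {y}
FIRST(T) = {λ, y}  (via Q y Q c)
FIRST(P') = {λ, y}  (via Q)
FIRST(P) = {λ, y, z}  (via P' z)
FOLLOW(P) includes $ since P is the start symbol.
FOLLOW(P): P appears on no right-hand side. Thus FOLLOW(P) = {$}.
FOLLOW(P'): in P→P' z, P' is followed by z with FIRST {z}. Thus FOLLOW(P') = {z}.
FOLLOW(Q): in T→Q y Q c (occurrence 1), Q is followed by y Q c with FIRST {y}; in T→Q y Q c (occurrence 2), Q is followed by c with FIRST {c}; in P'→Q, the suffix after Q is empty, so FOLLOW(Q) ⊇ FOLLOW(P') = {z}. Thus FOLLOW(Q) = {c, y, z}.
FOLLOW(T): in Q→y T, the suffix after T is empty, so FOLLOW(T) ⊇ FOLLOW(Q) = {c, y, z}. Thus FOLLOW(T) = {c, y, z}.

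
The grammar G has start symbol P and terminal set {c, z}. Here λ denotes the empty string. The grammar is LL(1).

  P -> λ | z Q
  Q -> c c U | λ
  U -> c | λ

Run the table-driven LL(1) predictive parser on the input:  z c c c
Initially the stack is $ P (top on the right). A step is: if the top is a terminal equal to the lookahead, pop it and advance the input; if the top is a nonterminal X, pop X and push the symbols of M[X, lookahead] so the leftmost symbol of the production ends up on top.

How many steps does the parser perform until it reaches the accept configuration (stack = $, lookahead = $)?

     Stack    Input      Action
  1  $ P      z c c c $  expand P -> z Q
  2  $ Q z    z c c c $  match z
  3  $ Q      c c c $    expand Q -> c c U
  4  $ U c c  c c c $    match c
  5  $ U c    c c $      match c
  6  $ U      c $        expand U -> c
  7  $ c      c $        match c
Accept reached after 7 steps.

7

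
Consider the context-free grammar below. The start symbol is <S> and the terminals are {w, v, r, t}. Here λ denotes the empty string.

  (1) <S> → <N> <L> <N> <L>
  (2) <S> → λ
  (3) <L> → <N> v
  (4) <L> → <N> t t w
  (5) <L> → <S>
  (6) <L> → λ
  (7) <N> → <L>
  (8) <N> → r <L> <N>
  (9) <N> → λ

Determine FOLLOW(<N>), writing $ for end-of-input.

{$, r, t, v}

FIRST(<S>): from <S>→<N> <L> <N> <L> we get {λ, r, t, v}; from <S>→λ we get {λ}. So FIRST(<S>) = {λ, r, t, v}.
FIRST(<L>): from <L>→<N> v we get {r, t, v}; from <L>→<N> t t w we get {r, t, v}; from <L>→<S> we get {λ, r, t, v}; from <L>→λ we get {λ}. So FIRST(<L>) = {λ, r, t, v}.
FIRST(<N>): from <N>→<L> we get {λ, r, t, v}; from <N>→r <L> <N> we get {r}; from <N>→λ we get {λ}. So FIRST(<N>) = {λ, r, t, v}.
FOLLOW(<S>) includes $ since <S> is the start symbol.
FOLLOW(<S>): in <L>→<S>, the suffix after <S> is empty, so FOLLOW(<S>) ⊇ FOLLOW(<L>) = {$, r, t, v}. Thus FOLLOW(<S>) = {$, r, t, v}.
FOLLOW(<N>): in <S>→<N> <L> <N> <L> (occurrence 1), <N> is followed by <L> <N> <L> with FIRST {λ, r, t, v}; in <S>→<N> <L> <N> <L> (occurrence 1), the suffix after <N> is nullable, so FOLLOW(<N>) ⊇ FOLLOW(<S>) = {$, r, t, v}; in <S>→<N> <L> <N> <L> (occurrence 2), <N> is followed by <L> with FIRST {λ, r, t, v}; in <S>→<N> <L> <N> <L> (occurrence 2), the suffix after <N> is nullable, so FOLLOW(<N>) ⊇ FOLLOW(<S>) = {$, r, t, v}; in <L>→<N> v, <N> is followed by v with FIRST {v}; in <L>→<N> t t w, <N> is followed by t t w with FIRST {t}; in <N>→r <L> <N>, the suffix after <N> is empty (adds nothing new). Thus FOLLOW(<N>) = {$, r, t, v}.
FOLLOW(<L>): in <S>→<N> <L> <N> <L> (occurrence 1), <L> is followed by <N> <L> with FIRST {λ, r, t, v}; in <S>→<N> <L> <N> <L> (occurrence 1), the suffix after <L> is nullable, so FOLLOW(<L>) ⊇ FOLLOW(<S>) = {$, r, t, v}; in <S>→<N> <L> <N> <L> (occurrence 2), the suffix after <L> is empty, so FOLLOW(<L>) ⊇ FOLLOW(<S>) = {$, r, t, v}; in <N>→<L>, the suffix after <L> is empty, so FOLLOW(<L>) ⊇ FOLLOW(<N>) = {$, r, t, v}; in <N>→r <L> <N>, <L> is followed by <N> with FIRST {λ, r, t, v}; in <N>→r <L> <N>, the suffix after <L> is nullable, so FOLLOW(<L>) ⊇ FOLLOW(<N>) = {$, r, t, v}. Thus FOLLOW(<L>) = {$, r, t, v}.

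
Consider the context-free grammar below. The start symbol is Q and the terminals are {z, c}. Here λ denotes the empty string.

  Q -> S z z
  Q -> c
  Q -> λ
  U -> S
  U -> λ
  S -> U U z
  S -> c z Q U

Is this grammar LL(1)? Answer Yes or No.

FIRST(Q) = {λ, c, z}
FIRST(U) = {λ, c, z}
FIRST(S) = {c, z}
FOLLOW(Q) = {$, c, z}
FOLLOW(U) = {c, z}
FOLLOW(S) = {c, z}
Cell M[Q, c] receives both Q -> S z z and Q -> c and Q -> λ — the grammar is not LL(1).

No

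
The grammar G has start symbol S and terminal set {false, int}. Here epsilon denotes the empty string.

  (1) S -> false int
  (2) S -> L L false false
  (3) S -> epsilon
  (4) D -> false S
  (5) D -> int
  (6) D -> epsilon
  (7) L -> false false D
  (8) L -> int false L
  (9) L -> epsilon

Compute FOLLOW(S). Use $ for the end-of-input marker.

{$, false, int}

FIRST(D) = {epsilon, false, int}
FIRST(L) = {epsilon, false, int}
FIRST(S) = {epsilon, false, int}  (via L L false false)
FOLLOW(S) includes $ since S is the start symbol.
FOLLOW(L): in S->L L false false (occurrence 1), L is followed by L false false with FIRST {false, int}; in S->L L false false (occurrence 2), L is followed by false false with FIRST {false}; in L->int false L, the suffix after L is empty (adds nothing new). Thus FOLLOW(L) = {false, int}.
FOLLOW(D): in L->false false D, the suffix after D is empty, so FOLLOW(D) ⊇ FOLLOW(L) = {false, int}. Thus FOLLOW(D) = {false, int}.
FOLLOW(S): in D->false S, the suffix after S is empty, so FOLLOW(S) ⊇ FOLLOW(D) = {false, int}. Thus FOLLOW(S) = {$, false, int}.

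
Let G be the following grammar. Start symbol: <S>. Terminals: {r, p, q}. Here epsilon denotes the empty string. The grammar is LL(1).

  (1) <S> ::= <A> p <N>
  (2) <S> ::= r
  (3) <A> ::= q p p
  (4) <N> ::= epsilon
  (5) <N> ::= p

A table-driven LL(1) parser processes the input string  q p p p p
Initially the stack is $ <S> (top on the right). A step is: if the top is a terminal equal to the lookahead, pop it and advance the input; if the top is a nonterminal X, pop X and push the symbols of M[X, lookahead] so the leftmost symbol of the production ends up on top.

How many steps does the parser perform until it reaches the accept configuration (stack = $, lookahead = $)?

step 1: stack=$ <S>  input=q p p p p $  — expand <S> ::= <A> p <N>
step 2: stack=$ <N> p <A>  input=q p p p p $  — expand <A> ::= q p p
step 3: stack=$ <N> p p p q  input=q p p p p $  — match q
step 4: stack=$ <N> p p p  input=p p p p $  — match p
step 5: stack=$ <N> p p  input=p p p $  — match p
step 6: stack=$ <N> p  input=p p $  — match p
step 7: stack=$ <N>  input=p $  — expand <N> ::= p
step 8: stack=$ p  input=p $  — match p
Accept reached after 8 steps.

8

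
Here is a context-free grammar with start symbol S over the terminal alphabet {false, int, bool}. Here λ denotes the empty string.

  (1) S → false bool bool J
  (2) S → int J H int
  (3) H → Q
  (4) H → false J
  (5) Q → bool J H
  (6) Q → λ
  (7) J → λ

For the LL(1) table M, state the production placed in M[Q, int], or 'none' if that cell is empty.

Q → λ

FIRST(S) = {false, int}
FIRST(Q) = {λ, bool}
FIRST(J) = {λ}
FIRST(H) = {λ, bool, false}  (via Q)
FOLLOW(S) includes $ since S is the start symbol.
FOLLOW(H): in S→int J H int, H is followed by int with FIRST {int}; in Q→bool J H, the suffix after H is empty, so FOLLOW(H) ⊇ FOLLOW(Q) = {int}. Thus FOLLOW(H) = {int}.
FOLLOW(Q): in H→Q, the suffix after Q is empty, so FOLLOW(Q) ⊇ FOLLOW(H) = {int}. Thus FOLLOW(Q) = {int}.
For Q → bool J H: FIRST(bool J H) = {bool}, so it goes in M[Q, t] for t ∈ {bool}.
For Q → λ: FIRST(λ) = {λ}, so it goes in M[Q, t] for t ∈ {}; since λ ∈ FIRST, also for every t ∈ FOLLOW(Q) = {int}.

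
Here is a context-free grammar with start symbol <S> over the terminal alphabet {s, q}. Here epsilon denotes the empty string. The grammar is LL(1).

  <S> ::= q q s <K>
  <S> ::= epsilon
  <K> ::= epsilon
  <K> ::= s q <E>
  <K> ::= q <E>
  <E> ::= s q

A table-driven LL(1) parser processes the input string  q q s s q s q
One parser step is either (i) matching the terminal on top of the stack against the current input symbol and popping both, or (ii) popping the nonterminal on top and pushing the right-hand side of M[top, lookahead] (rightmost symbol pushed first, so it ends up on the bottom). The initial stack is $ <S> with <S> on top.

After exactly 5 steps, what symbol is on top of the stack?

s

step 1: stack=$ <S>  input=q q s s q s q $  — expand <S> ::= q q s <K>
step 2: stack=$ <K> s q q  input=q q s s q s q $  — match q
step 3: stack=$ <K> s q  input=q s s q s q $  — match q
step 4: stack=$ <K> s  input=s s q s q $  — match s
step 5: stack=$ <K>  input=s q s q $  — expand <K> ::= s q <E>
Stack after step 5: $ <E> q s (top = s).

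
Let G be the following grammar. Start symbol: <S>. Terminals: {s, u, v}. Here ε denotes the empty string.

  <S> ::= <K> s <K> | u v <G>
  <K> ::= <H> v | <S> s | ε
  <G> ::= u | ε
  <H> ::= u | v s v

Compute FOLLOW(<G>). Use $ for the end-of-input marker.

FIRST(<G>): from <G>::=u we get {u}; from <G>::=ε we get {ε}. So FIRST(<G>) = {ε, u}.
FIRST(<H>): from <H>::=u we get {u}; from <H>::=v s v we get {v}. So FIRST(<H>) = {u, v}.
FIRST(<S>): from <S>::=<K> s <K> we get {s, u, v}; from <S>::=u v <G> we get {u}. So FIRST(<S>) = {s, u, v}.
FIRST(<K>): from <K>::=<H> v we get {u, v}; from <K>::=<S> s we get {s, u, v}; from <K>::=ε we get {ε}. So FIRST(<K>) = {ε, s, u, v}.
FOLLOW(<S>) includes $ since <S> is the start symbol.
FOLLOW(<S>): in <K>::=<S> s, <S> is followed by s with FIRST {s}. Thus FOLLOW(<S>) = {$, s}.
FOLLOW(<K>): in <S>::=<K> s <K> (occurrence 1), <K> is followed by s <K> with FIRST {s}; in <S>::=<K> s <K> (occurrence 2), the suffix after <K> is empty, so FOLLOW(<K>) ⊇ FOLLOW(<S>) = {$, s}. Thus FOLLOW(<K>) = {$, s}.
FOLLOW(<G>): in <S>::=u v <G>, the suffix after <G> is empty, so FOLLOW(<G>) ⊇ FOLLOW(<S>) = {$, s}. Thus FOLLOW(<G>) = {$, s}.
FOLLOW(<H>): in <K>::=<H> v, <H> is followed by v with FIRST {v}. Thus FOLLOW(<H>) = {v}.

{$, s}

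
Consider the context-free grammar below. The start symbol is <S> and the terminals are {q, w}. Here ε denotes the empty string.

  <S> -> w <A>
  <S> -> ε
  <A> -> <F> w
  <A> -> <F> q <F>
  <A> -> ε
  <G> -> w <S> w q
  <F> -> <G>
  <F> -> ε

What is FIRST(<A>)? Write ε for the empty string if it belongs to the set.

{ε, q, w}

FIRST(<S>): from <S>->w <A> we get {w}; from <S>->ε we get {ε}. So FIRST(<S>) = {ε, w}.
FIRST(<G>): from <G>->w <S> w q we get {w}. So FIRST(<G>) = {w}.
FIRST(<F>): from <F>-><G> we get {w}; from <F>->ε we get {ε}. So FIRST(<F>) = {ε, w}.
FIRST(<A>): from <A>-><F> w we get {w}; from <A>-><F> q <F> we get {q, w}; from <A>->ε we get {ε}. So FIRST(<A>) = {ε, q, w}.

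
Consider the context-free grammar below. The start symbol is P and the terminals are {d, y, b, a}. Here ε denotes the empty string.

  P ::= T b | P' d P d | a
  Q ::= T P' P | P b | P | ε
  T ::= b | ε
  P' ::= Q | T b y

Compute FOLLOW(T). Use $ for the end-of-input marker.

{a, b, d}

FIRST(T): from T::=b we get {b}; from T::=ε we get {ε}. So FIRST(T) = {ε, b}.
FIRST(P): from P::=T b we get {b}; from P::=P' d P d we get {a, b, d}; from P::=a we get {a}. So FIRST(P) = {a, b, d}.
FIRST(Q): from Q::=T P' P we get {a, b, d}; from Q::=P b we get {a, b, d}; from Q::=P we get {a, b, d}; from Q::=ε we get {ε}. So FIRST(Q) = {ε, a, b, d}.
FIRST(P'): from P'::=Q we get {ε, a, b, d}; from P'::=T b y we get {b}. So FIRST(P') = {ε, a, b, d}.
FOLLOW(P) includes $ since P is the start symbol.
FOLLOW(T): in P::=T b, T is followed by b with FIRST {b}; in Q::=T P' P, T is followed by P' P with FIRST {a, b, d}; in P'::=T b y, T is followed by b y with FIRST {b}. Thus FOLLOW(T) = {a, b, d}.
FOLLOW(P'): in P::=P' d P d, P' is followed by d P d with FIRST {d}; in Q::=T P' P, P' is followed by P with FIRST {a, b, d}. Thus FOLLOW(P') = {a, b, d}.
FOLLOW(Q): in P'::=Q, the suffix after Q is empty, so FOLLOW(Q) ⊇ FOLLOW(P') = {a, b, d}. Thus FOLLOW(Q) = {a, b, d}.
FOLLOW(P): in P::=P' d P d, P is followed by d with FIRST {d}; in Q::=T P' P, the suffix after P is empty, so FOLLOW(P) ⊇ FOLLOW(Q) = {a, b, d}; in Q::=P b, P is followed by b with FIRST {b}; in Q::=P, the suffix after P is empty, so FOLLOW(P) ⊇ FOLLOW(Q) = {a, b, d}. Thus FOLLOW(P) = {$, a, b, d}.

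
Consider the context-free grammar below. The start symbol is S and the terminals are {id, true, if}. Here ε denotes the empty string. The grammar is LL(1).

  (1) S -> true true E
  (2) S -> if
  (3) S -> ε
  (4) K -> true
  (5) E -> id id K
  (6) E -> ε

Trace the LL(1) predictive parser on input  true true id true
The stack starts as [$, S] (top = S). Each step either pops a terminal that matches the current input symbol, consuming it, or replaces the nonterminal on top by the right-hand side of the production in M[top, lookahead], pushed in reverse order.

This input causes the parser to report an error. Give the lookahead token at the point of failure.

true

step 1: stack=$ S  input=true true id true $  — expand S -> true true E
step 2: stack=$ E true true  input=true true id true $  — match true
step 3: stack=$ E true  input=true id true $  — match true
step 4: stack=$ E  input=id true $  — expand E -> id id K
step 5: stack=$ K id id  input=id true $  — match id
step 6: stack=$ K id  input=true $  — error: top is terminal id but lookahead is true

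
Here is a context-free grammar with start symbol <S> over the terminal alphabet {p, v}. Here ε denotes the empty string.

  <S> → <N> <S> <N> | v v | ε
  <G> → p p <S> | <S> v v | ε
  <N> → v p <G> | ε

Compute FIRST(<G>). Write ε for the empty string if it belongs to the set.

FIRST(<N>): from <N>→v p <G> we get {v}; from <N>→ε we get {ε}. So FIRST(<N>) = {ε, v}.
FIRST(<S>): from <S>→<N> <S> <N> we get {ε, v}; from <S>→v v we get {v}; from <S>→ε we get {ε}. So FIRST(<S>) = {ε, v}.
FIRST(<G>): from <G>→p p <S> we get {p}; from <G>→<S> v v we get {v}; from <G>→ε we get {ε}. So FIRST(<G>) = {ε, p, v}.

{ε, p, v}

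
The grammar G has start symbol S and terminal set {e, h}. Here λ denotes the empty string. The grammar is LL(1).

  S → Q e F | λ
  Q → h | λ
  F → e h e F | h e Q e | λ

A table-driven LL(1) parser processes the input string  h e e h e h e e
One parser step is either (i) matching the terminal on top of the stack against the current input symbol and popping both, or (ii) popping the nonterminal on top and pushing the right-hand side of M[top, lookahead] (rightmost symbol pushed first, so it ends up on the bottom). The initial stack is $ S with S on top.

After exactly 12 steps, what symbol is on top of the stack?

e

step 1: stack=$ S  input=h e e h e h e e $  — expand S → Q e F
step 2: stack=$ F e Q  input=h e e h e h e e $  — expand Q → h
step 3: stack=$ F e h  input=h e e h e h e e $  — match h
step 4: stack=$ F e  input=e e h e h e e $  — match e
step 5: stack=$ F  input=e h e h e e $  — expand F → e h e F
step 6: stack=$ F e h e  input=e h e h e e $  — match e
step 7: stack=$ F e h  input=h e h e e $  — match h
step 8: stack=$ F e  input=e h e e $  — match e
step 9: stack=$ F  input=h e e $  — expand F → h e Q e
step 10: stack=$ e Q e h  input=h e e $  — match h
step 11: stack=$ e Q e  input=e e $  — match e
step 12: stack=$ e Q  input=e $  — expand Q → λ
Stack after step 12: $ e (top = e).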